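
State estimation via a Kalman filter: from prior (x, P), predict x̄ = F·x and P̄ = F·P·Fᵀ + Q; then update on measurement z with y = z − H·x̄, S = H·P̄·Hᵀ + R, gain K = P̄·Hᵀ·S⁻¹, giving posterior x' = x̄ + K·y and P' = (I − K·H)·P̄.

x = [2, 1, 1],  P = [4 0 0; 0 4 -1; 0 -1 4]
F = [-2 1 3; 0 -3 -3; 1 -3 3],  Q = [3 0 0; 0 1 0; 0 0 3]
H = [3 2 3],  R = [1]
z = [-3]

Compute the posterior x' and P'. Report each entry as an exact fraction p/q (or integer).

x' = [459/1535, -9204/1535, 4141/1535]
P' = [57946/1535 -55566/1535 -20851/1535; -55566/1535 84421/1535 -714/1535; -20851/1535 -714/1535 21446/1535]

x̄ = F·x = [0, -6, 2]
P̄ = F·P·Fᵀ + Q = [53 -36 22; -36 55 0; 22 0 97]
y = z − H·x̄ = [3]
S = H·P̄·Hᵀ + R = [1535]
K = P̄·Hᵀ·S⁻¹ = [153/1535; 2/1535; 357/1535]
x' = x̄ + K·y = [459/1535, -9204/1535, 4141/1535]
P' = (I − K·H)·P̄ = [57946/1535 -55566/1535 -20851/1535; -55566/1535 84421/1535 -714/1535; -20851/1535 -714/1535 21446/1535]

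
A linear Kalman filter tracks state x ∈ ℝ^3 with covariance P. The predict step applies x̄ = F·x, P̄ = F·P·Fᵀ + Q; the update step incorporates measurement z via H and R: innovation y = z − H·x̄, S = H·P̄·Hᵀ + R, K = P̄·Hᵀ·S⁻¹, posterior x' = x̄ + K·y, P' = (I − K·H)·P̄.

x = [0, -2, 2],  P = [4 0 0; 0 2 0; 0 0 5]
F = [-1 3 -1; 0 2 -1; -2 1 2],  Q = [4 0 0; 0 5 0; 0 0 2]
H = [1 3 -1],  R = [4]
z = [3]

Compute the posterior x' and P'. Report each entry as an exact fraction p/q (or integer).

x' = [-518/367, 185/367, -940/367]
P' = [5293/367 233/367 5680/367; 233/367 677/367 1956/367; 5680/367 1956/367 11764/367]

x̄ = F·x = [-8, -6, 2]
P̄ = F·P·Fᵀ + Q = [31 17 4; 17 18 -6; 4 -6 40]
y = z − H·x̄ = [31]
S = H·P̄·Hᵀ + R = [367]
K = P̄·Hᵀ·S⁻¹ = [78/367; 77/367; -54/367]
x' = x̄ + K·y = [-518/367, 185/367, -940/367]
P' = (I − K·H)·P̄ = [5293/367 233/367 5680/367; 233/367 677/367 1956/367; 5680/367 1956/367 11764/367]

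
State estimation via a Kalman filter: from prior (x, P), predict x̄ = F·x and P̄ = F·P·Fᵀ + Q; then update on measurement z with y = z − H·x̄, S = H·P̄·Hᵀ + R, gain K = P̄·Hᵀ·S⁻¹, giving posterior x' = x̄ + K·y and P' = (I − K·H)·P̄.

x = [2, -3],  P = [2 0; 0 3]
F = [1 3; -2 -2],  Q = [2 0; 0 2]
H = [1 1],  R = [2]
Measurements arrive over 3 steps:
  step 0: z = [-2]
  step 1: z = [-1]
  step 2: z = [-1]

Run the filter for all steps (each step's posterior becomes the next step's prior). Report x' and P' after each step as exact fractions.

step 0: x' = [-50/11, 2], P' = [260/11 -22; -22 22]
step 1: x' = [-1451/263, 2459/526], P' = [2628/263 -2142/263; -2142/263 2171/263]
step 2: x' = [-945/1523, 263/1523], P' = [111452/10661 -94062/10661; -94062/10661 96942/10661]

step 0: x̄ = F·x = [-7, 2]
step 0: P̄ = F·P·Fᵀ + Q = [31 -22; -22 22]
step 0: y = z − H·x̄ = [3]
step 0: S = H·P̄·Hᵀ + R = [11]
step 0: K = P̄·Hᵀ·S⁻¹ = [9/11; 0]
step 0: x' = x̄ + K·y = [-50/11, 2]
step 0: P' = (I − K·H)·P̄ = [260/11 -22; -22 22]
step 1: x̄ = F·x = [16/11, 56/11]
step 1: P̄ = F·P·Fᵀ + Q = [1008/11 -36/11; -36/11 94/11]
step 1: y = z − H·x̄ = [-83/11]
step 1: S = H·P̄·Hᵀ + R = [1052/11]
step 1: K = P̄·Hᵀ·S⁻¹ = [243/263; 29/526]
step 1: x' = x̄ + K·y = [-1451/263, 2459/526]
step 1: P' = (I − K·H)·P̄ = [2628/263 -2142/263; -2142/263 2171/263]
step 2: x̄ = F·x = [4475/526, 443/263]
step 2: P̄ = F·P·Fᵀ + Q = [9841/263 -1146/263; -1146/263 2586/263]
step 2: y = z − H·x̄ = [-5887/526]
step 2: S = H·P̄·Hᵀ + R = [10661/263]
step 2: K = P̄·Hᵀ·S⁻¹ = [8695/10661; 1440/10661]
step 2: x' = x̄ + K·y = [-945/1523, 263/1523]
step 2: P' = (I − K·H)·P̄ = [111452/10661 -94062/10661; -94062/10661 96942/10661]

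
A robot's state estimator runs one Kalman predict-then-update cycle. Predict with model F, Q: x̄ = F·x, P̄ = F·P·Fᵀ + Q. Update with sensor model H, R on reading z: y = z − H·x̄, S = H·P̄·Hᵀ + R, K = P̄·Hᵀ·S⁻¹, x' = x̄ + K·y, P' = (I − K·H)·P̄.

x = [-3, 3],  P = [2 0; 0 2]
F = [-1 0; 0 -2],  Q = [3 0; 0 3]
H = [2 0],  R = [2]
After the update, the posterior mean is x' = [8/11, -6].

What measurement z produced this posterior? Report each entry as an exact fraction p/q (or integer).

z = [1]

x̄ = F·x = [3, -6]
P̄ = F·P·Fᵀ + Q = [5 0; 0 11]
S = H·P̄·Hᵀ + R = [22]
K = P̄·Hᵀ·S⁻¹ = [5/11; 0]
x' − x̄ = [-25/11, 0] = K·y
y = (KᵀK)⁻¹·Kᵀ·(x' − x̄) = [-5]
z = y + H·x̄ = [-5] + [6] = [1]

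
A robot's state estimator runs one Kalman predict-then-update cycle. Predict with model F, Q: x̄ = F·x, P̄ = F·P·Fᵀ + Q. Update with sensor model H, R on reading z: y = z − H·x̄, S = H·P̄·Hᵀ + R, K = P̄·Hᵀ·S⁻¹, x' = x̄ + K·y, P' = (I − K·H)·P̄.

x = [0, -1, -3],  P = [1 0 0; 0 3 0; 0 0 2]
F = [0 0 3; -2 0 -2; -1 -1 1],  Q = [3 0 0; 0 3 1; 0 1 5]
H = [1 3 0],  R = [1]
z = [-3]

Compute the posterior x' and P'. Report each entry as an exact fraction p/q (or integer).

x' = [-117/17, 114/85, -206/85]
P' = [312/17 -105/17 111/17; -105/17 186/85 -184/85; 111/17 -184/85 926/85]

x̄ = F·x = [-9, 6, -2]
P̄ = F·P·Fᵀ + Q = [21 -12 6; -12 15 -1; 6 -1 11]
y = z − H·x̄ = [-12]
S = H·P̄·Hᵀ + R = [85]
K = P̄·Hᵀ·S⁻¹ = [-3/17; 33/85; 3/85]
x' = x̄ + K·y = [-117/17, 114/85, -206/85]
P' = (I − K·H)·P̄ = [312/17 -105/17 111/17; -105/17 186/85 -184/85; 111/17 -184/85 926/85]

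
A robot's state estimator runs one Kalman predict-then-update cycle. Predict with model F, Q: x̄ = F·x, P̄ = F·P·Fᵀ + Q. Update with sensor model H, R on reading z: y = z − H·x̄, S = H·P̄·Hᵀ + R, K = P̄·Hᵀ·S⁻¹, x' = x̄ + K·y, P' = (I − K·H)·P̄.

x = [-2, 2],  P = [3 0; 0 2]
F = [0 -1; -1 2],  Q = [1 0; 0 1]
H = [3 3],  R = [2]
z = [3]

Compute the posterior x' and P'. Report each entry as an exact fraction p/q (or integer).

x̄ = F·x = [-2, 6]
P̄ = F·P·Fᵀ + Q = [3 -4; -4 12]
y = z − H·x̄ = [-9]
S = H·P̄·Hᵀ + R = [65]
K = P̄·Hᵀ·S⁻¹ = [-3/65; 24/65]
x' = x̄ + K·y = [-103/65, 174/65]
P' = (I − K·H)·P̄ = [186/65 -188/65; -188/65 204/65]

x' = [-103/65, 174/65]
P' = [186/65 -188/65; -188/65 204/65]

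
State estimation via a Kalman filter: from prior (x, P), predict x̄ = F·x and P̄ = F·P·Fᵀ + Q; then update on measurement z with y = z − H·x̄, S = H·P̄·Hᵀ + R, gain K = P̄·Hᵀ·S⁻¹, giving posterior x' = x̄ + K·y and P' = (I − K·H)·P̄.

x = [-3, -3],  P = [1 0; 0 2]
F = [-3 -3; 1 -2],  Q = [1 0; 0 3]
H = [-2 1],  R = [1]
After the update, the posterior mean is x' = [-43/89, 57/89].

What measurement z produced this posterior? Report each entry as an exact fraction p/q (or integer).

x̄ = F·x = [18, 3]
P̄ = F·P·Fᵀ + Q = [28 9; 9 12]
S = H·P̄·Hᵀ + R = [89]
K = P̄·Hᵀ·S⁻¹ = [-47/89; -6/89]
x' − x̄ = [-1645/89, -210/89] = K·y
y = (KᵀK)⁻¹·Kᵀ·(x' − x̄) = [35]
z = y + H·x̄ = [35] + [-33] = [2]

z = [2]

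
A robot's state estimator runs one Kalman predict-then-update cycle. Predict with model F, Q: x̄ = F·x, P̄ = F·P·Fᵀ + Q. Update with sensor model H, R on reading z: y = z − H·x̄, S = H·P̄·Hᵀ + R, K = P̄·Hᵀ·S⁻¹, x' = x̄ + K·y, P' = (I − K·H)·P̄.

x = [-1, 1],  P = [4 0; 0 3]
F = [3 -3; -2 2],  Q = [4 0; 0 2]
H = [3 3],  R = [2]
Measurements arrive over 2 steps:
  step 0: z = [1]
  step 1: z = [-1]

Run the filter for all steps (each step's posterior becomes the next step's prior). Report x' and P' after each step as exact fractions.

step 0: x' = [-27/17, 32/17], P' = [2348/119 -2298/119; -2298/119 2274/119]
step 1: x' = [-69453/44813, 54142/44813], P' = [1498076/44813 -1469946/44813; -1469946/44813 1451748/44813]

step 0: x̄ = F·x = [-6, 4]
step 0: P̄ = F·P·Fᵀ + Q = [67 -42; -42 30]
step 0: y = z − H·x̄ = [7]
step 0: S = H·P̄·Hᵀ + R = [119]
step 0: K = P̄·Hᵀ·S⁻¹ = [75/119; -36/119]
step 0: x' = x̄ + K·y = [-27/17, 32/17]
step 0: P' = (I − K·H)·P̄ = [2348/119 -2298/119; -2298/119 2274/119]
step 1: x̄ = F·x = [-177/17, 118/17]
step 1: P̄ = F·P·Fᵀ + Q = [83438/119 -55308/119; -55308/119 37110/119]
step 1: y = z − H·x̄ = [160/17]
step 1: S = H·P̄·Hᵀ + R = [89626/119]
step 1: K = P̄·Hᵀ·S⁻¹ = [42195/44813; -27297/44813]
step 1: x' = x̄ + K·y = [-69453/44813, 54142/44813]
step 1: P' = (I − K·H)·P̄ = [1498076/44813 -1469946/44813; -1469946/44813 1451748/44813]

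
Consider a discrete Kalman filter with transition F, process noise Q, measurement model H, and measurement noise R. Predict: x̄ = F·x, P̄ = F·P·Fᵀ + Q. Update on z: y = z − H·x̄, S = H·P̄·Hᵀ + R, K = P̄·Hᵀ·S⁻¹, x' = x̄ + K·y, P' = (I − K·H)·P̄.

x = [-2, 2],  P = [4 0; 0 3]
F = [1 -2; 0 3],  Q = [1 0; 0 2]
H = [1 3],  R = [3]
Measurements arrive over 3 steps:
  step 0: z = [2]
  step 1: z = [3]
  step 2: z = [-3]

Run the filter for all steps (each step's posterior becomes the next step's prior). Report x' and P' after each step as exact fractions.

step 0: x̄ = F·x = [-6, 6]
step 0: P̄ = F·P·Fᵀ + Q = [17 -18; -18 29]
step 0: y = z − H·x̄ = [-10]
step 0: S = H·P̄·Hᵀ + R = [173]
step 0: K = P̄·Hᵀ·S⁻¹ = [-37/173; 69/173]
step 0: x' = x̄ + K·y = [-668/173, 348/173]
step 0: P' = (I − K·H)·P̄ = [1572/173 -561/173; -561/173 256/173]
step 1: x̄ = F·x = [-1364/173, 1044/173]
step 1: P̄ = F·P·Fᵀ + Q = [5013/173 -3219/173; -3219/173 2650/173]
step 1: y = z − H·x̄ = [-1249/173]
step 1: S = H·P̄·Hᵀ + R = [10068/173]
step 1: K = P̄·Hᵀ·S⁻¹ = [-387/839; 1577/3356]
step 1: x' = x̄ + K·y = [-3821/839, 8867/3356]
step 1: P' = (I − K·H)·P̄ = [13923/839 -5028/839; -5028/839 8281/3356]
step 2: x̄ = F·x = [-16509/1678, 26601/3356]
step 2: P̄ = F·P·Fᵀ + Q = [43155/839 -55011/1678; -55011/1678 81241/3356]
step 2: y = z − H·x̄ = [-56853/3356]
step 2: S = H·P̄·Hᵀ + R = [253725/3356]
step 2: K = P̄·Hᵀ·S⁻¹ = [-52482/84575; 44567/84575]
step 2: x' = x̄ + K·y = [56991/84575, -84621/84575]
step 2: P' = (I − K·H)·P̄ = [1888038/84575 -681828/84575; -681828/84575 271843/84575]

step 0: x' = [-668/173, 348/173], P' = [1572/173 -561/173; -561/173 256/173]
step 1: x' = [-3821/839, 8867/3356], P' = [13923/839 -5028/839; -5028/839 8281/3356]
step 2: x' = [56991/84575, -84621/84575], P' = [1888038/84575 -681828/84575; -681828/84575 271843/84575]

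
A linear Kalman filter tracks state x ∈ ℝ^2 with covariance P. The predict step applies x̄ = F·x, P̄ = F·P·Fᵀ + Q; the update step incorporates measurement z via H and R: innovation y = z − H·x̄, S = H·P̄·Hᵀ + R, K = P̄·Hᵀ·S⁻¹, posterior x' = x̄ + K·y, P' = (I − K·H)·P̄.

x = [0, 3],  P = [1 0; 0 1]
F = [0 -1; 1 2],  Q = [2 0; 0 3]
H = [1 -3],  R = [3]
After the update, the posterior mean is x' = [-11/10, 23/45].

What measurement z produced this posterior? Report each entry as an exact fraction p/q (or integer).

z = [-2]

x̄ = F·x = [-3, 6]
P̄ = F·P·Fᵀ + Q = [3 -2; -2 8]
S = H·P̄·Hᵀ + R = [90]
K = P̄·Hᵀ·S⁻¹ = [1/10; -13/45]
x' − x̄ = [19/10, -247/45] = K·y
y = (KᵀK)⁻¹·Kᵀ·(x' − x̄) = [19]
z = y + H·x̄ = [19] + [-21] = [-2]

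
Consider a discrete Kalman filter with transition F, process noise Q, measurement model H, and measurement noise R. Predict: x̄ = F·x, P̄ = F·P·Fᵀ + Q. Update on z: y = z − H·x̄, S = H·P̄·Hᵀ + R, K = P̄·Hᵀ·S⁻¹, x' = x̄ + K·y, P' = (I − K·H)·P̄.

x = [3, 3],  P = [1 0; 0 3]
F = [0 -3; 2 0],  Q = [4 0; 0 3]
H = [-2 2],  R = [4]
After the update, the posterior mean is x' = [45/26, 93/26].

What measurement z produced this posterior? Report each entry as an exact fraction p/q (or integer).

x̄ = F·x = [-9, 6]
P̄ = F·P·Fᵀ + Q = [31 0; 0 7]
S = H·P̄·Hᵀ + R = [156]
K = P̄·Hᵀ·S⁻¹ = [-31/78; 7/78]
x' − x̄ = [279/26, -63/26] = K·y
y = (KᵀK)⁻¹·Kᵀ·(x' − x̄) = [-27]
z = y + H·x̄ = [-27] + [30] = [3]

z = [3]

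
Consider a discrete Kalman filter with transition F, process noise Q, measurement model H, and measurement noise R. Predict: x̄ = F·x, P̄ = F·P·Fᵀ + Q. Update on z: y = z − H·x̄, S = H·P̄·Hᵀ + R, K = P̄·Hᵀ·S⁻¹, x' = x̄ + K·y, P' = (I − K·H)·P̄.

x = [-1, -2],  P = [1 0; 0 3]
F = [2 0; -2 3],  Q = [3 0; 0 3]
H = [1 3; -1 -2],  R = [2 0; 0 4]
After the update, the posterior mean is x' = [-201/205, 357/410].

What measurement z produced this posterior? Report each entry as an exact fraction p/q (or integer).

z = [1, -3]

x̄ = F·x = [-2, -4]
P̄ = F·P·Fᵀ + Q = [7 -4; -4 34]
S = H·P̄·Hᵀ + R = [291 -191; -191 131]
K = P̄·Hᵀ·S⁻¹ = [-58/205 -83/205; 307/820 47/820]
x' − x̄ = [209/205, 1997/410] = K·y
y = (KᵀK)⁻¹·Kᵀ·(x' − x̄) = [15, -13]
z = y + H·x̄ = [15, -13] + [-14, 10] = [1, -3]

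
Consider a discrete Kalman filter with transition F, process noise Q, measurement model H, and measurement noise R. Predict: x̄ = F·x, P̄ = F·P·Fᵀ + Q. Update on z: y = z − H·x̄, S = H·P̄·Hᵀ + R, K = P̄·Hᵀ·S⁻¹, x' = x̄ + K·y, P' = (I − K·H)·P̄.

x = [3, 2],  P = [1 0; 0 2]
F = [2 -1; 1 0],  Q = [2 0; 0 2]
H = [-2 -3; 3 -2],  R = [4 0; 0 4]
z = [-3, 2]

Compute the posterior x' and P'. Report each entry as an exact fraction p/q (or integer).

x̄ = F·x = [4, 3]
P̄ = F·P·Fᵀ + Q = [8 2; 2 3]
y = z − H·x̄ = [14, -4]
S = H·P̄·Hᵀ + R = [87 -40; -40 64]
K = P̄·Hᵀ·S⁻¹ = [-19/124 215/992; -13/62 -65/496]
x' = x̄ + K·y = [245/248, 73/124]
P' = (I − K·H)·P̄ = [73/248 1/124; 1/124 17/62]

x' = [245/248, 73/124]
P' = [73/248 1/124; 1/124 17/62]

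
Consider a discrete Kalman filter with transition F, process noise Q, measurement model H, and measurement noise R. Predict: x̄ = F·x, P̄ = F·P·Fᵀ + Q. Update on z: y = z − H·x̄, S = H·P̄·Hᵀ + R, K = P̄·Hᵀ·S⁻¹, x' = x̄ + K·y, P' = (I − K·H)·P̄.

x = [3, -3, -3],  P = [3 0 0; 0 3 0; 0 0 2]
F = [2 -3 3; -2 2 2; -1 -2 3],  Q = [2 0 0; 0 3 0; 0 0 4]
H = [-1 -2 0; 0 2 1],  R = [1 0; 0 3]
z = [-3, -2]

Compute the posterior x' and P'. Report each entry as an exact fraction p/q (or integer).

x̄ = F·x = [6, -18, -6]
P̄ = F·P·Fᵀ + Q = [59 -18 30; -18 35 6; 30 6 37]
y = z − H·x̄ = [-33, 40]
S = H·P̄·Hᵀ + R = [128 -146; -146 204]
K = P̄·Hᵀ·S⁻¹ = [-1392/1199 -2063/2398; 122/1199 534/1199; -707/2398 35/1199]
x' = x̄ + K·y = [11870/1199, -4248/1199, 11743/2398]
P' = (I − K·H)·P̄ = [32536/1199 -15572/1199 56099/2398; -15572/1199 7725/1199 -13848/1199; 56099/2398 -13848/1199 27801/1199]

x' = [11870/1199, -4248/1199, 11743/2398]
P' = [32536/1199 -15572/1199 56099/2398; -15572/1199 7725/1199 -13848/1199; 56099/2398 -13848/1199 27801/1199]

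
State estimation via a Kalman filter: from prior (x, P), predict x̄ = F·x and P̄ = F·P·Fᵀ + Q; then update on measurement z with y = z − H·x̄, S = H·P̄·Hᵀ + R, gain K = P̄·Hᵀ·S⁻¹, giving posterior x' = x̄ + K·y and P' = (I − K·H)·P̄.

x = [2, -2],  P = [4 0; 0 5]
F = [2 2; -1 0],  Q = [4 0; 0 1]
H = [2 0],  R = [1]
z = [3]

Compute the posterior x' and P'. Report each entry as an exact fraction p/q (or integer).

x' = [240/161, -370/161]
P' = [40/161 -8/161; -8/161 549/161]

x̄ = F·x = [0, -2]
P̄ = F·P·Fᵀ + Q = [40 -8; -8 5]
y = z − H·x̄ = [3]
S = H·P̄·Hᵀ + R = [161]
K = P̄·Hᵀ·S⁻¹ = [80/161; -16/161]
x' = x̄ + K·y = [240/161, -370/161]
P' = (I − K·H)·P̄ = [40/161 -8/161; -8/161 549/161]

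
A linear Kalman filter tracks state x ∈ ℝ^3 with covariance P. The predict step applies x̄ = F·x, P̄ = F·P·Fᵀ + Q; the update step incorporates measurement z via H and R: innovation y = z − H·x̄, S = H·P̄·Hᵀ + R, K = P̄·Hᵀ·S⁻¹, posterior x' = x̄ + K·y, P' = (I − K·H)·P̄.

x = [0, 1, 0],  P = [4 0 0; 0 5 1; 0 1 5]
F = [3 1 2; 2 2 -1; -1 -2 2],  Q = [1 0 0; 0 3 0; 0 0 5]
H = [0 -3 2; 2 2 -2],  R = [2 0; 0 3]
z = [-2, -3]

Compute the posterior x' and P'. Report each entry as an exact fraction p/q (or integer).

x' = [-224148/91423, -1068/91423, -91542/91423]
P' = [293445/182846 71519/91423 146045/91423; 71519/91423 144604/91423 205464/91423; 146045/91423 205464/91423 336197/91423]

x̄ = F·x = [1, 2, -2]
P̄ = F·P·Fᵀ + Q = [66 27 -4; 27 40 -32; -4 -32 41]
y = z − H·x̄ = [8, -13]
S = H·P̄·Hᵀ + R = [910 -902; -902 1095]
K = P̄·Hᵀ·S⁻¹ = [77533/182846 48131/91423; -11442/91423 7106/91423; 28001/91423 10208/91423]
x' = x̄ + K·y = [-224148/91423, -1068/91423, -91542/91423]
P' = (I − K·H)·P̄ = [293445/182846 71519/91423 146045/91423; 71519/91423 144604/91423 205464/91423; 146045/91423 205464/91423 336197/91423]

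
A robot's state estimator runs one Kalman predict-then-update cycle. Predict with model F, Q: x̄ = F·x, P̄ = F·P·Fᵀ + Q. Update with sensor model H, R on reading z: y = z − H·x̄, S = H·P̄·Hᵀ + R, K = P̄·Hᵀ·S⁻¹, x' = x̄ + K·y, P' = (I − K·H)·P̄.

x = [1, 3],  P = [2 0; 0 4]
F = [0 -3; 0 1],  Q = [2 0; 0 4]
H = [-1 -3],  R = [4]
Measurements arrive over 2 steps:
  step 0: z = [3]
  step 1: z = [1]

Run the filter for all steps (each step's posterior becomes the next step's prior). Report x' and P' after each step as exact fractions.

step 0: x' = [-64/7, 15/7], P' = [796/21 -88/7; -88/7 32/7]
step 1: x' = [-136/21, 13/7], P' = [904/21 -100/7; -100/7 36/7]

step 0: x̄ = F·x = [-9, 3]
step 0: P̄ = F·P·Fᵀ + Q = [38 -12; -12 8]
step 0: y = z − H·x̄ = [3]
step 0: S = H·P̄·Hᵀ + R = [42]
step 0: K = P̄·Hᵀ·S⁻¹ = [-1/21; -2/7]
step 0: x' = x̄ + K·y = [-64/7, 15/7]
step 0: P' = (I − K·H)·P̄ = [796/21 -88/7; -88/7 32/7]
step 1: x̄ = F·x = [-45/7, 15/7]
step 1: P̄ = F·P·Fᵀ + Q = [302/7 -96/7; -96/7 60/7]
step 1: y = z − H·x̄ = [1]
step 1: S = H·P̄·Hᵀ + R = [42]
step 1: K = P̄·Hᵀ·S⁻¹ = [-1/21; -2/7]
step 1: x' = x̄ + K·y = [-136/21, 13/7]
step 1: P' = (I − K·H)·P̄ = [904/21 -100/7; -100/7 36/7]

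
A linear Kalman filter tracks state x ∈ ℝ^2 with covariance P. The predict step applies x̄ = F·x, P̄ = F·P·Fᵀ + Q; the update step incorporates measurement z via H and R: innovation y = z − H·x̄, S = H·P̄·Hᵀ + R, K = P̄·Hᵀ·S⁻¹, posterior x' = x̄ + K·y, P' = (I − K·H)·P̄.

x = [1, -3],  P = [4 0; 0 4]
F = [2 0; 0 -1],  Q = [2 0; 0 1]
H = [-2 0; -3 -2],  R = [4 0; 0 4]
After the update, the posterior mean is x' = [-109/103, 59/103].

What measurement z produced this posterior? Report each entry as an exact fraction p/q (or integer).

x̄ = F·x = [2, 3]
P̄ = F·P·Fᵀ + Q = [18 0; 0 5]
S = H·P̄·Hᵀ + R = [76 108; 108 186]
K = P̄·Hᵀ·S⁻¹ = [-36/103 -9/103; 45/103 -95/309]
x' − x̄ = [-315/103, -250/103] = K·y
y = (KᵀK)⁻¹·Kᵀ·(x' − x̄) = [5, 15]
z = y + H·x̄ = [5, 15] + [-4, -12] = [1, 3]

z = [1, 3]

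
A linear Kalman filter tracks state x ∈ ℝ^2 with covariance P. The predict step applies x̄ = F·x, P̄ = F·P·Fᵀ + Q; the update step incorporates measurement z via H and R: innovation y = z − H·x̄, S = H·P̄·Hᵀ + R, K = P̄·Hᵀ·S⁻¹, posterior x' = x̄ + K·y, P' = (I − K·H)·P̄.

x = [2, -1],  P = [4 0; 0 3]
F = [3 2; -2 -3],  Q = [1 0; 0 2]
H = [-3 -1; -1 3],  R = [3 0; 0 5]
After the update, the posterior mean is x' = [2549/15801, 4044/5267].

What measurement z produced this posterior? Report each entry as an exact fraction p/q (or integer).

z = [-1, 2]

x̄ = F·x = [4, -1]
P̄ = F·P·Fᵀ + Q = [49 -42; -42 45]
S = H·P̄·Hᵀ + R = [237 348; 348 711]
K = P̄·Hᵀ·S⁻¹ = [-4585/15801 -1645/15801; -445/5267 1529/5267]
x' − x̄ = [-60655/15801, 9311/5267] = K·y
y = (KᵀK)⁻¹·Kᵀ·(x' − x̄) = [10, 9]
z = y + H·x̄ = [10, 9] + [-11, -7] = [-1, 2]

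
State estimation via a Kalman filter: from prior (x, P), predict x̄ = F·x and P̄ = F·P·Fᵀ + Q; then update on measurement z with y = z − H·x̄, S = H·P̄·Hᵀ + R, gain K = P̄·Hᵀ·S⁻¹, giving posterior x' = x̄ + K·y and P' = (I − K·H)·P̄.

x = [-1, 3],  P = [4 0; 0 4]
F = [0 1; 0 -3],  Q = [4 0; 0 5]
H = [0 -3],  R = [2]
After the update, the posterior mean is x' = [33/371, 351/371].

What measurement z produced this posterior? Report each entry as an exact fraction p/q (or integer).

x̄ = F·x = [3, -9]
P̄ = F·P·Fᵀ + Q = [8 -12; -12 41]
S = H·P̄·Hᵀ + R = [371]
K = P̄·Hᵀ·S⁻¹ = [36/371; -123/371]
x' − x̄ = [-1080/371, 3690/371] = K·y
y = (KᵀK)⁻¹·Kᵀ·(x' − x̄) = [-30]
z = y + H·x̄ = [-30] + [27] = [-3]

z = [-3]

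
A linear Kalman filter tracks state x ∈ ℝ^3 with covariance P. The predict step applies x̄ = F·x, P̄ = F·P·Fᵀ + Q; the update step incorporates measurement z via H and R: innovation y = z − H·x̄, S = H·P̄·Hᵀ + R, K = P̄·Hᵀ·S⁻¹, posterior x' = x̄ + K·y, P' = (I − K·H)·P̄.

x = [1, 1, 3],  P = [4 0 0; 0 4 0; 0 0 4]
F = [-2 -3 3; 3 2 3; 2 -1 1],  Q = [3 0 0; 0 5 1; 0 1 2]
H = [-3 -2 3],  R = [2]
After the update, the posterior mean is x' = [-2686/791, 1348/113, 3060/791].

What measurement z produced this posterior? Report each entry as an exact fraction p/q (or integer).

z = [-2]

x̄ = F·x = [4, 14, 4]
P̄ = F·P·Fᵀ + Q = [91 -12 8; -12 93 29; 8 29 26]
S = H·P̄·Hᵀ + R = [791]
K = P̄·Hᵀ·S⁻¹ = [-225/791; -9/113; -4/791]
x' − x̄ = [-5850/791, -234/113, -104/791] = K·y
y = (KᵀK)⁻¹·Kᵀ·(x' − x̄) = [26]
z = y + H·x̄ = [26] + [-28] = [-2]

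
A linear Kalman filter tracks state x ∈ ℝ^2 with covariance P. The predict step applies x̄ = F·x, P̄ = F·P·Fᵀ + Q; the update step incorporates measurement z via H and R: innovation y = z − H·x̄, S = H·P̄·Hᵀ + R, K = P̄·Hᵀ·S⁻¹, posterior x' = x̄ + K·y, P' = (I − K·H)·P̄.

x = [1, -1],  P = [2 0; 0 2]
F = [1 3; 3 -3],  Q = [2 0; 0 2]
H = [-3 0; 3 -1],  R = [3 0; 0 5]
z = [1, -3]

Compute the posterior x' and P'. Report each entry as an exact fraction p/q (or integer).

x' = [-726/2719, 7044/2719]
P' = [802/2719 2016/2719; 2016/2719 16798/2719]

x̄ = F·x = [-2, 6]
P̄ = F·P·Fᵀ + Q = [22 -12; -12 38]
y = z − H·x̄ = [-5, 9]
S = H·P̄·Hᵀ + R = [201 -234; -234 313]
K = P̄·Hᵀ·S⁻¹ = [-802/2719 78/2719; -2016/2719 -2150/2719]
x' = x̄ + K·y = [-726/2719, 7044/2719]
P' = (I − K·H)·P̄ = [802/2719 2016/2719; 2016/2719 16798/2719]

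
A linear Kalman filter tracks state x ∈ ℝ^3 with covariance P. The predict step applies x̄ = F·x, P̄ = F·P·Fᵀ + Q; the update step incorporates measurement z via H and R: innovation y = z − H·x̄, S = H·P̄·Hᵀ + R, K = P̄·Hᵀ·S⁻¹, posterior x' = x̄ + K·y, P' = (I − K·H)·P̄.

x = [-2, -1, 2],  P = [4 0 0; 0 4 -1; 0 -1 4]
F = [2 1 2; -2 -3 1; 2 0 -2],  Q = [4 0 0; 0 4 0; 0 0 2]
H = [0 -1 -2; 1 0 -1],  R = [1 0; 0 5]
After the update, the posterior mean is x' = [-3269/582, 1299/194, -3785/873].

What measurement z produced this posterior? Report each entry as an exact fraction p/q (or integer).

x̄ = F·x = [-1, 9, -8]
P̄ = F·P·Fᵀ + Q = [36 -15 2; -15 66 -30; 2 -30 34]
S = H·P̄·Hᵀ + R = [83 49; 49 71]
K = P̄·Hᵀ·S⁻¹ = [-295/1164 761/1164; -129/388 171/388; -565/1746 -397/1746]
x' − x̄ = [-2687/582, -447/194, 3199/873] = K·y
y = (KᵀK)⁻¹·Kᵀ·(x' − x̄) = [-5, -9]
z = y + H·x̄ = [-5, -9] + [7, 7] = [2, -2]

z = [2, -2]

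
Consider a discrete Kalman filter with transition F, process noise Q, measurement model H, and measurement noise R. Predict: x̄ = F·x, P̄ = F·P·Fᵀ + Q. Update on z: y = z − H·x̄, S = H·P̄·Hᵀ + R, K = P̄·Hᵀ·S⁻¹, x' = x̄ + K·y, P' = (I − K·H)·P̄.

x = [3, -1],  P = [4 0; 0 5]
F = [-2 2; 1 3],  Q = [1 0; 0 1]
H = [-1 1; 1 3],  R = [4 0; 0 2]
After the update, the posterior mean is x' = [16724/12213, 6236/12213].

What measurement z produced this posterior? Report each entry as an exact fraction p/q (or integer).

z = [-2, 3]

x̄ = F·x = [-8, 0]
P̄ = F·P·Fᵀ + Q = [37 22; 22 50]
S = H·P̄·Hᵀ + R = [47 69; 69 621]
K = P̄·Hᵀ·S⁻¹ = [-119/177 2938/12213; 40/177 3076/12213]
x' − x̄ = [114428/12213, 6236/12213] = K·y
y = (KᵀK)⁻¹·Kᵀ·(x' − x̄) = [-10, 11]
z = y + H·x̄ = [-10, 11] + [8, -8] = [-2, 3]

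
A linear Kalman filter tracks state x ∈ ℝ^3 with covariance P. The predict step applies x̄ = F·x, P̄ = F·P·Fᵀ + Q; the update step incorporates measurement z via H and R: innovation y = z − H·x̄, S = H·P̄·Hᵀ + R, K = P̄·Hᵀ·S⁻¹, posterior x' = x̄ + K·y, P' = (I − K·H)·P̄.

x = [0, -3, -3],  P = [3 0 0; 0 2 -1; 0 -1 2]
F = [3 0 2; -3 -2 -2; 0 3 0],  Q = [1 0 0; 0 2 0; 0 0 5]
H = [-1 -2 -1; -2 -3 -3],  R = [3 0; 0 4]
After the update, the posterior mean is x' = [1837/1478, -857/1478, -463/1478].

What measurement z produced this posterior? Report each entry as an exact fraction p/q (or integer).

x̄ = F·x = [-6, 12, -9]
P̄ = F·P·Fᵀ + Q = [36 -31 -6; -31 37 -6; -6 -6 23]
S = H·P̄·Hᵀ + R = [50 62; 62 136]
K = P̄·Hᵀ·S⁻¹ = [967/1478 -17/1478; -1555/1478 186/739; 869/1478 -410/739]
x' − x̄ = [10705/1478, -18593/1478, 12839/1478] = K·y
y = (KᵀK)⁻¹·Kᵀ·(x' − x̄) = [11, -4]
z = y + H·x̄ = [11, -4] + [-9, 3] = [2, -1]

z = [2, -1]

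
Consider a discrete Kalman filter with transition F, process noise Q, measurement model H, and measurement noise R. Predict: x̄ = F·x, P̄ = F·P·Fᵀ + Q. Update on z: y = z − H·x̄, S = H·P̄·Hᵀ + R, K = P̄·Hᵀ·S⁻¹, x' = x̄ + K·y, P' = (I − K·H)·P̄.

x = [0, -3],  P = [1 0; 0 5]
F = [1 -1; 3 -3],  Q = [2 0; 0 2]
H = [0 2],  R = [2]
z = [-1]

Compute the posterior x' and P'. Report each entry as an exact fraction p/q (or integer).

x' = [-3/113, -47/113]
P' = [256/113 18/113; 18/113 56/113]

x̄ = F·x = [3, 9]
P̄ = F·P·Fᵀ + Q = [8 18; 18 56]
y = z − H·x̄ = [-19]
S = H·P̄·Hᵀ + R = [226]
K = P̄·Hᵀ·S⁻¹ = [18/113; 56/113]
x' = x̄ + K·y = [-3/113, -47/113]
P' = (I − K·H)·P̄ = [256/113 18/113; 18/113 56/113]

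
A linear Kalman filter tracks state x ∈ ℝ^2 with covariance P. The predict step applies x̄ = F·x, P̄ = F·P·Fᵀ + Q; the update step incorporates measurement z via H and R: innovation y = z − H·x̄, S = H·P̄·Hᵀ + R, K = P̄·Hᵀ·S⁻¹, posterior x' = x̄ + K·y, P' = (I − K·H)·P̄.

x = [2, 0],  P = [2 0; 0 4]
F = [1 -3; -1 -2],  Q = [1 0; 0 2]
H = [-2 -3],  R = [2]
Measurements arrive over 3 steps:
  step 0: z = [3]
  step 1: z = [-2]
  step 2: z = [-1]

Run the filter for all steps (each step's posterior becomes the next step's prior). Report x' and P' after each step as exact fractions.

step 0: x̄ = F·x = [2, -2]
step 0: P̄ = F·P·Fᵀ + Q = [39 22; 22 20]
step 0: y = z − H·x̄ = [1]
step 0: S = H·P̄·Hᵀ + R = [602]
step 0: K = P̄·Hᵀ·S⁻¹ = [-72/301; -52/301]
step 0: x' = x̄ + K·y = [530/301, -654/301]
step 0: P' = (I − K·H)·P̄ = [1371/301 -866/301; -866/301 612/301]
step 1: x̄ = F·x = [356/43, 778/301]
step 1: P̄ = F·P·Fᵀ + Q = [1768/43 205/43; 205/43 957/301]
step 1: y = z − H·x̄ = [6716/301]
step 1: S = H·P̄·Hᵀ + R = [75939/301]
step 1: K = P̄·Hᵀ·S⁻¹ = [-29057/75939; -5741/75939]
step 1: x' = x̄ + K·y = [-19624/75939, 68186/75939]
step 1: P' = (I − K·H)·P̄ = [317315/75939 -192172/75939; -192172/75939 131942/75939]
step 2: x̄ = F·x = [-224182/75939, -38916/25313]
step 2: P̄ = F·P·Fᵀ + Q = [2733764/75939 94055/25313; 94055/25313 76091/25313]
step 2: y = z − H·x̄ = [-874547/75939]
step 2: S = H·P̄·Hᵀ + R = [16527371/75939]
step 2: K = P̄·Hᵀ·S⁻¹ = [-6314023/16527371; -1249149/16527371]
step 2: x' = x̄ + K·y = [23924081/16527371, -11023295/16527371]
step 2: P' = (I − K·H)·P̄ = [69990985/16527371 -42451308/16527371; -42451308/16527371 29133638/16527371]

step 0: x' = [530/301, -654/301], P' = [1371/301 -866/301; -866/301 612/301]
step 1: x' = [-19624/75939, 68186/75939], P' = [317315/75939 -192172/75939; -192172/75939 131942/75939]
step 2: x' = [23924081/16527371, -11023295/16527371], P' = [69990985/16527371 -42451308/16527371; -42451308/16527371 29133638/16527371]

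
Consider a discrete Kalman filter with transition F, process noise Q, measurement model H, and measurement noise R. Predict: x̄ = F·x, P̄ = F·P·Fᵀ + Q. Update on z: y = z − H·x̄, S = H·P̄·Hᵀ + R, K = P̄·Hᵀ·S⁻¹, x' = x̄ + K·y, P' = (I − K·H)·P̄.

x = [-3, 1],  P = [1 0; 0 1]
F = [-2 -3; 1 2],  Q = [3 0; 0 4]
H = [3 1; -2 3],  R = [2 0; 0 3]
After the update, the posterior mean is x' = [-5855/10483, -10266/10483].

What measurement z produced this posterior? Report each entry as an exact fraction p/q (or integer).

z = [-3, -2]

x̄ = F·x = [3, -1]
P̄ = F·P·Fᵀ + Q = [16 -8; -8 9]
S = H·P̄·Hᵀ + R = [107 -125; -125 244]
K = P̄·Hᵀ·S⁻¹ = [2760/10483 -992/10483; 1715/10483 2726/10483]
x' − x̄ = [-37304/10483, 217/10483] = K·y
y = (KᵀK)⁻¹·Kᵀ·(x' − x̄) = [-11, 7]
z = y + H·x̄ = [-11, 7] + [8, -9] = [-3, -2]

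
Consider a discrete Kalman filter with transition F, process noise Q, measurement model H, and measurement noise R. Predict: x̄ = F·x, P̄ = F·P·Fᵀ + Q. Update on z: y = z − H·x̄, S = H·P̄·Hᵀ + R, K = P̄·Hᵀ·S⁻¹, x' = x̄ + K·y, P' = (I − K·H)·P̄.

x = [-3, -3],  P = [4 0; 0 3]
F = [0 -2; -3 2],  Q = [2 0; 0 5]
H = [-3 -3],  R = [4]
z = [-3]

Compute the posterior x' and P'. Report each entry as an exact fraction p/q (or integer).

x̄ = F·x = [6, 3]
P̄ = F·P·Fᵀ + Q = [14 -12; -12 53]
y = z − H·x̄ = [24]
S = H·P̄·Hᵀ + R = [391]
K = P̄·Hᵀ·S⁻¹ = [-6/391; -123/391]
x' = x̄ + K·y = [2202/391, -1779/391]
P' = (I − K·H)·P̄ = [5438/391 -5430/391; -5430/391 5594/391]

x' = [2202/391, -1779/391]
P' = [5438/391 -5430/391; -5430/391 5594/391]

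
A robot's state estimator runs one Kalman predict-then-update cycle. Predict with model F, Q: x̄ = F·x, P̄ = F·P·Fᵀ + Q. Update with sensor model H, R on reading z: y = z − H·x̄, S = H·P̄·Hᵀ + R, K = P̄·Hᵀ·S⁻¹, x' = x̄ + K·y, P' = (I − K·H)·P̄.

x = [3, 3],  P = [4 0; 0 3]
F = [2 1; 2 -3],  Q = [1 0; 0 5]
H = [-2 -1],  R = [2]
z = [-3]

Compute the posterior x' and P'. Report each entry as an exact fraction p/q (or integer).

x̄ = F·x = [9, -3]
P̄ = F·P·Fᵀ + Q = [20 7; 7 48]
y = z − H·x̄ = [12]
S = H·P̄·Hᵀ + R = [158]
K = P̄·Hᵀ·S⁻¹ = [-47/158; -31/79]
x' = x̄ + K·y = [429/79, -609/79]
P' = (I − K·H)·P̄ = [951/158 -904/79; -904/79 1870/79]

x' = [429/79, -609/79]
P' = [951/158 -904/79; -904/79 1870/79]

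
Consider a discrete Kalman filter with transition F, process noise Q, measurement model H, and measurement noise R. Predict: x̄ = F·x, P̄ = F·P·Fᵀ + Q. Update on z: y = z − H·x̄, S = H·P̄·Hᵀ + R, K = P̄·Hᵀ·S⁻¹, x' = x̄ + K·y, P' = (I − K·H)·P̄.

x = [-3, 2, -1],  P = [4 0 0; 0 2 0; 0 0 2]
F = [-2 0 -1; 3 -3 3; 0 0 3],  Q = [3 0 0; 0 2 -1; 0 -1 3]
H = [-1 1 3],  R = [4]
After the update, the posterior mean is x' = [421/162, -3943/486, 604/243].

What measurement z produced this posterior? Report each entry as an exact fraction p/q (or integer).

z = [-3]

x̄ = F·x = [7, -18, -3]
P̄ = F·P·Fᵀ + Q = [21 -30 -6; -30 74 17; -6 17 21]
S = H·P̄·Hᵀ + R = [486]
K = P̄·Hᵀ·S⁻¹ = [-23/162; 155/486; 43/243]
x' − x̄ = [-713/162, 4805/486, 1333/243] = K·y
y = (KᵀK)⁻¹·Kᵀ·(x' − x̄) = [31]
z = y + H·x̄ = [31] + [-34] = [-3]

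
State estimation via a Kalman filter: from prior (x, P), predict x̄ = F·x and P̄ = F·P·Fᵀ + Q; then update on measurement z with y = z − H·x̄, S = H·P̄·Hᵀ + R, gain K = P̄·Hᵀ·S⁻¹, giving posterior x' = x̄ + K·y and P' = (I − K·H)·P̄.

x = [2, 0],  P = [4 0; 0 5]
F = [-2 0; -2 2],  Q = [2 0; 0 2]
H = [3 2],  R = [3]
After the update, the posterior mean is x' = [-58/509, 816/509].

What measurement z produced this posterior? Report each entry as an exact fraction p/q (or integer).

x̄ = F·x = [-4, -4]
P̄ = F·P·Fᵀ + Q = [18 16; 16 38]
S = H·P̄·Hᵀ + R = [509]
K = P̄·Hᵀ·S⁻¹ = [86/509; 124/509]
x' − x̄ = [1978/509, 2852/509] = K·y
y = (KᵀK)⁻¹·Kᵀ·(x' − x̄) = [23]
z = y + H·x̄ = [23] + [-20] = [3]

z = [3]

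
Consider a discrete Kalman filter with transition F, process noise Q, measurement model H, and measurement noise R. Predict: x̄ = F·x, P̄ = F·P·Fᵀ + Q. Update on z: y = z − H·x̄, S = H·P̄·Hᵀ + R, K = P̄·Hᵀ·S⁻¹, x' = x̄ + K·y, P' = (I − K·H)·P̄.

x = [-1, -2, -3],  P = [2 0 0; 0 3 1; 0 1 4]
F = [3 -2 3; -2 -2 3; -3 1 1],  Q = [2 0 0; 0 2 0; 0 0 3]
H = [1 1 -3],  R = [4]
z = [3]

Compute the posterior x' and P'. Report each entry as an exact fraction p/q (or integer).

x̄ = F·x = [-8, -3, -2]
P̄ = F·P·Fᵀ + Q = [56 24 -11; 24 46 19; -11 19 30]
y = z − H·x̄ = [8]
S = H·P̄·Hᵀ + R = [376]
K = P̄·Hᵀ·S⁻¹ = [113/376; 13/376; -41/188]
x' = x̄ + K·y = [-263/47, -128/47, -176/47]
P' = (I − K·H)·P̄ = [8287/376 7555/376 2565/188; 7555/376 17127/376 4105/188; 2565/188 4105/188 1139/94]

x' = [-263/47, -128/47, -176/47]
P' = [8287/376 7555/376 2565/188; 7555/376 17127/376 4105/188; 2565/188 4105/188 1139/94]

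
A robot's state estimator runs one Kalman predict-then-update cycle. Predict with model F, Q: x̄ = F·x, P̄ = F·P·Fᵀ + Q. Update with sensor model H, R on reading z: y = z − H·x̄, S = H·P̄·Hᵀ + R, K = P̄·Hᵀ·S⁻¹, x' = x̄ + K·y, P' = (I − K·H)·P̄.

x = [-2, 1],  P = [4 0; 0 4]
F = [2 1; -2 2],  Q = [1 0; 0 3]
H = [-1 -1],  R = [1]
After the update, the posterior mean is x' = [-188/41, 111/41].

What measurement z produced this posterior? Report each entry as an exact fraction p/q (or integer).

z = [2]

x̄ = F·x = [-3, 6]
P̄ = F·P·Fᵀ + Q = [21 -8; -8 35]
S = H·P̄·Hᵀ + R = [41]
K = P̄·Hᵀ·S⁻¹ = [-13/41; -27/41]
x' − x̄ = [-65/41, -135/41] = K·y
y = (KᵀK)⁻¹·Kᵀ·(x' − x̄) = [5]
z = y + H·x̄ = [5] + [-3] = [2]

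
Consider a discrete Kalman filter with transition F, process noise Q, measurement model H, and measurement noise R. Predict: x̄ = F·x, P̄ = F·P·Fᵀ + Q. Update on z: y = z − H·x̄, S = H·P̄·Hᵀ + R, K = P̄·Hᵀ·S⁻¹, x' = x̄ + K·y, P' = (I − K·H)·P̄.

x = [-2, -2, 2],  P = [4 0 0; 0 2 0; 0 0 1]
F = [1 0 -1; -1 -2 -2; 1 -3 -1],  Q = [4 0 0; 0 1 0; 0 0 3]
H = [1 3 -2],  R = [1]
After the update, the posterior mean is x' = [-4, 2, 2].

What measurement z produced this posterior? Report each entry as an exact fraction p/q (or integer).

x̄ = F·x = [-4, 2, 2]
P̄ = F·P·Fᵀ + Q = [9 -2 5; -2 17 10; 5 10 26]
S = H·P̄·Hᵀ + R = [115]
K = P̄·Hᵀ·S⁻¹ = [-7/115; 29/115; -17/115]
x' − x̄ = [0, 0, 0] = K·y
y = (KᵀK)⁻¹·Kᵀ·(x' − x̄) = [0]
z = y + H·x̄ = [0] + [-2] = [-2]

z = [-2]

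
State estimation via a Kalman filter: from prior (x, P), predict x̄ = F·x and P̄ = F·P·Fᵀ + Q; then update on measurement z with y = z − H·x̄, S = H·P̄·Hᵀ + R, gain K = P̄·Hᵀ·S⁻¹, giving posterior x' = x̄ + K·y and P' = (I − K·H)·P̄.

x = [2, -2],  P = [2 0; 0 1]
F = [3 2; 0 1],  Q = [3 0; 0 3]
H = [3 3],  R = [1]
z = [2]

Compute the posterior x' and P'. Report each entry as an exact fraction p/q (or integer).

x̄ = F·x = [2, -2]
P̄ = F·P·Fᵀ + Q = [25 2; 2 4]
y = z − H·x̄ = [2]
S = H·P̄·Hᵀ + R = [298]
K = P̄·Hᵀ·S⁻¹ = [81/298; 9/149]
x' = x̄ + K·y = [379/149, -280/149]
P' = (I − K·H)·P̄ = [889/298 -431/149; -431/149 434/149]

x' = [379/149, -280/149]
P' = [889/298 -431/149; -431/149 434/149]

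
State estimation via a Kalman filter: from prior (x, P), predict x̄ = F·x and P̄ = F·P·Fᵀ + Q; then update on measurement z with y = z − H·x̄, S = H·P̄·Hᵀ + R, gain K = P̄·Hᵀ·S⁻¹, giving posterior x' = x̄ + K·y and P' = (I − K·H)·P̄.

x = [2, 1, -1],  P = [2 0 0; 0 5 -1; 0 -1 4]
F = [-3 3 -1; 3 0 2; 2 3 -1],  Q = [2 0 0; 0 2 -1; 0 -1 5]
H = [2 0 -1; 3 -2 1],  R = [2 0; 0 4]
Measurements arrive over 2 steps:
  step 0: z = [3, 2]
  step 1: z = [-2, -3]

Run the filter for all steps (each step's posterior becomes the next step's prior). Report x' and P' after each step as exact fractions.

step 0: x' = [128439/93389, 96450/93389, 15685/93389], P' = [244246/93389 565534/93389 463966/93389; 565534/93389 1440723/93389 1161896/93389; 463966/93389 1161896/93389 1059478/93389]
step 1: x' = [-179481837/92980585, -205168941/92980585, -147337842/92980585], P' = [7703622202/650864095 19108494726/650864095 15775982282/650864095; 19108494726/650864095 48351547893/650864095 39770410436/650864095; 15775982282/650864095 39770410436/650864095 33522509562/650864095]

step 0: x̄ = F·x = [-2, 4, 8]
step 0: P̄ = F·P·Fᵀ + Q = [75 -32 43; -32 36 -3; 43 -3 68]
step 0: y = z − H·x̄ = [15, 8]
step 0: S = H·P̄·Hᵀ + R = [198 461; 461 1545]
step 0: K = P̄·Hᵀ·S⁻¹ = [12263/93389 16409/93389; -15414/93389 -5737/93389; -65773/93389 31896/93389]
step 0: x' = x̄ + K·y = [128439/93389, 96450/93389, 15685/93389]
step 0: P' = (I − K·H)·P̄ = [244246/93389 565534/93389 463966/93389; 565534/93389 1440723/93389 1161896/93389; 463966/93389 1161896/93389 1059478/93389]
step 1: x̄ = F·x = [-111652/93389, 416687/93389, 530543/93389]
step 1: P̄ = F·P·Fᵀ + Q = [2043785/93389 3568318/93389 4356497/93389; 3568318/93389 12190496/93389 11778279/93389; 4356497/93389 11778279/93389 13429082/93389]
step 1: y = z − H·x̄ = [567069/93389, 357620/93389]
step 1: S = H·P̄·Hᵀ + R = [4365012/93389 3760417/93389; 3760417/93389 17164737/93389]
step 1: K = P̄·Hᵀ·S⁻¹ = [-184368939/650864095 167464859/650864095; -776710492/650864095 98199707/650864095; -985272499/650864095 327408884/650864095]
step 1: x' = x̄ + K·y = [-179481837/92980585, -205168941/92980585, -147337842/92980585]
step 1: P' = (I − K·H)·P̄ = [7703622202/650864095 19108494726/650864095 15775982282/650864095; 19108494726/650864095 48351547893/650864095 39770410436/650864095; 15775982282/650864095 39770410436/650864095 33522509562/650864095]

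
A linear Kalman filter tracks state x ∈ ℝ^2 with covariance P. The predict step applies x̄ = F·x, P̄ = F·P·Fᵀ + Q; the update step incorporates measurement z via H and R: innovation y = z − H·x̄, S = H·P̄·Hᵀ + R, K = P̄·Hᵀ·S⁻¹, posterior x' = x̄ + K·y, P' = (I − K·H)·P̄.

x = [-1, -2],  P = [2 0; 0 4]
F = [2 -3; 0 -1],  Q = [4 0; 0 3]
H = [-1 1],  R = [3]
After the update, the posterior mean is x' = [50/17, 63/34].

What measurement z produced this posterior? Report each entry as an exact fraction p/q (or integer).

z = [-1]

x̄ = F·x = [4, 2]
P̄ = F·P·Fᵀ + Q = [48 12; 12 7]
S = H·P̄·Hᵀ + R = [34]
K = P̄·Hᵀ·S⁻¹ = [-18/17; -5/34]
x' − x̄ = [-18/17, -5/34] = K·y
y = (KᵀK)⁻¹·Kᵀ·(x' − x̄) = [1]
z = y + H·x̄ = [1] + [-2] = [-1]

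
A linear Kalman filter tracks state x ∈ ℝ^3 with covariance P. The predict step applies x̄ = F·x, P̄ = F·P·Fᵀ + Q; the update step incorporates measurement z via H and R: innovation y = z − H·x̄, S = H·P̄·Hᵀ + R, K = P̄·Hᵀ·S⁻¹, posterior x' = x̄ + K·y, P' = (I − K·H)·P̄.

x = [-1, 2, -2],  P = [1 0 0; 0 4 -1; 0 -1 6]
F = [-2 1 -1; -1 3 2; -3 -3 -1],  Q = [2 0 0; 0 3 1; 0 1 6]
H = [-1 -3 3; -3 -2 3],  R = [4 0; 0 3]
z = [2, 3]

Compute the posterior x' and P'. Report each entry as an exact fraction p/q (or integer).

x̄ = F·x = [6, 3, -1]
P̄ = F·P·Fᵀ + Q = [18 3 -2; 3 52 -35; -2 -35 51]
y = z − H·x̄ = [20, 30]
S = H·P̄·Hᵀ + R = [1609 1407; 1407 1324]
K = P̄·Hᵀ·S⁻¹ = [4470/13697 -5433/13697; -42810/150667 20686/150667; 22037/150667 2641/150667]
x' = x̄ + K·y = [8592/13697, 19671/13697, 33573/13697]
P' = (I − K·H)·P̄ = [35478/13697 36777/13697 54563/13697; 36777/13697 1042392/150667 1120161/150667; 54563/13697 1120161/150667 1349608/150667]

x' = [8592/13697, 19671/13697, 33573/13697]
P' = [35478/13697 36777/13697 54563/13697; 36777/13697 1042392/150667 1120161/150667; 54563/13697 1120161/150667 1349608/150667]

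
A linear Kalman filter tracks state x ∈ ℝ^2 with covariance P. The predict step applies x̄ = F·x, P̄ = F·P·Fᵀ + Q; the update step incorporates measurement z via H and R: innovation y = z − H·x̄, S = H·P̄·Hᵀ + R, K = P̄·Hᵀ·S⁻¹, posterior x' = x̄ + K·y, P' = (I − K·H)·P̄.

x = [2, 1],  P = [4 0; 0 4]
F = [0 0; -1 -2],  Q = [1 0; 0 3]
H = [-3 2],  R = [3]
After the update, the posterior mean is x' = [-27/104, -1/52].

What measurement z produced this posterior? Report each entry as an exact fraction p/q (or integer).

x̄ = F·x = [0, -4]
P̄ = F·P·Fᵀ + Q = [1 0; 0 23]
S = H·P̄·Hᵀ + R = [104]
K = P̄·Hᵀ·S⁻¹ = [-3/104; 23/52]
x' − x̄ = [-27/104, 207/52] = K·y
y = (KᵀK)⁻¹·Kᵀ·(x' − x̄) = [9]
z = y + H·x̄ = [9] + [-8] = [1]

z = [1]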